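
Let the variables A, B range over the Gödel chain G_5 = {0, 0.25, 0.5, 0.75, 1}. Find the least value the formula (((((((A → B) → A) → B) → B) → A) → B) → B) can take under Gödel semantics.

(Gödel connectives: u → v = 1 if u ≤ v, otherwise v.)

The minimum is attained at A = 0, B = 0.25:
  (A → B): 0 ≤ 0.25, so result = 1
  ((A → B) → A): 1 > 0, so result = 0
  (((A → B) → A) → B): 0 ≤ 0.25, so result = 1
  ((((A → B) → A) → B) → B): 1 > 0.25, so result = 0.25
  (((((A → B) → A) → B) → B) → A): 0.25 > 0, so result = 0
  ((((((A → B) → A) → B) → B) → A) → B): 0 ≤ 0.25, so result = 1
  (((((((A → B) → A) → B) → B) → A) → B) → B): 1 > 0.25, so result = 0.25
Checking all 25 assignments confirms none give a value below 0.25.

0.25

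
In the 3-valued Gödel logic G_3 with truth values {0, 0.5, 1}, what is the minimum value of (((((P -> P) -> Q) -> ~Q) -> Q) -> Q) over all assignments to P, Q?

0.50

The minimum is attained at P = 0, Q = 0.5:
  (P -> P): 0 ≤ 0, so result = 1
  ((P -> P) -> Q): 1 > 0.5, so result = 0.5
  ~Q: Gödel ¬ of 0.5 = 0 (operand ≠ 0)
  (((P -> P) -> Q) -> ~Q): 0.5 > 0, so result = 0
  ((((P -> P) -> Q) -> ~Q) -> Q): 0 ≤ 0.5, so result = 1
  (((((P -> P) -> Q) -> ~Q) -> Q) -> Q): 1 > 0.5, so result = 0.5
Checking all 9 assignments confirms none give a value below 0.50.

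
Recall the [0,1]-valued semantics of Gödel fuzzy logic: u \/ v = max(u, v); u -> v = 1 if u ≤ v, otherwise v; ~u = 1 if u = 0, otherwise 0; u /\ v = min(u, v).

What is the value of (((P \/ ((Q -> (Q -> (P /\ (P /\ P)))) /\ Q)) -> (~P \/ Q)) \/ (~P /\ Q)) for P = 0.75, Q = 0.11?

0.11

(P /\ P) = min(0.75, 0.75) = 0.75
(P /\ (P /\ P)) = min(0.75, 0.75) = 0.75
(Q -> (P /\ (P /\ P))): 0.11 ≤ 0.75, so result = 1
(Q -> (Q -> (P /\ (P /\ P)))): 0.11 ≤ 1, so result = 1
((Q -> (Q -> (P /\ (P /\ P)))) /\ Q) = min(1, 0.11) = 0.11
(P \/ ((Q -> (Q -> (P /\ (P /\ P)))) /\ Q)) = max(0.75, 0.11) = 0.75
~P: Gödel ¬ of 0.75 = 0 (operand ≠ 0)
(~P \/ Q) = max(0, 0.11) = 0.11
((P \/ ((Q -> (Q -> (P /\ (P /\ P)))) /\ Q)) -> (~P \/ Q)): 0.75 > 0.11, so result = 0.11
~P: Gödel ¬ of 0.75 = 0 (operand ≠ 0)
(~P /\ Q) = min(0, 0.11) = 0
(((P \/ ((Q -> (Q -> (P /\ (P /\ P)))) /\ Q)) -> (~P \/ Q)) \/ (~P /\ Q)) = max(0.11, 0) = 0.11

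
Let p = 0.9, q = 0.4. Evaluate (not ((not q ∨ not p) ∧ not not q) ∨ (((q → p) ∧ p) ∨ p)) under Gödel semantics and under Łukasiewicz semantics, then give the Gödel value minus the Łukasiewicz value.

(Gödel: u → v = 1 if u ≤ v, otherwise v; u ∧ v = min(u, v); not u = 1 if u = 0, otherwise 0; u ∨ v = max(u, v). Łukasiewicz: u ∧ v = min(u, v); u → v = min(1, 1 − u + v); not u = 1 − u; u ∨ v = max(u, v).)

0.10

Gödel evaluation:
  not q: Gödel ¬ of 0.4 = 0 (operand ≠ 0)
  not p: Gödel ¬ of 0.9 = 0 (operand ≠ 0)
  (not q ∨ not p) = max(0, 0) = 0
  not q: Gödel ¬ of 0.4 = 0 (operand ≠ 0)
  not not q: Gödel ¬ of 0 = 1 (operand is 0)
  ((not q ∨ not p) ∧ not not q) = min(0, 1) = 0
  not ((not q ∨ not p) ∧ not not q): Gödel ¬ of 0 = 1 (operand is 0)
  (q → p): 0.4 ≤ 0.9, so result = 1
  ((q → p) ∧ p) = min(1, 0.9) = 0.9
  (((q → p) ∧ p) ∨ p) = max(0.9, 0.9) = 0.9
  (not ((not q ∨ not p) ∧ not not q) ∨ (((q → p) ∧ p) ∨ p)) = max(1, 0.9) = 1
  Gödel value = 1
Łukasiewicz evaluation:
  not q: Łukasiewicz ¬ gives 1 − 0.4 = 0.6
  not p: Łukasiewicz ¬ gives 1 − 0.9 = 0.1
  (not q ∨ not p) = max(0.6, 0.1) = 0.6
  not q: Łukasiewicz ¬ gives 1 − 0.4 = 0.6
  not not q: Łukasiewicz ¬ gives 1 − 0.6 = 0.4
  ((not q ∨ not p) ∧ not not q) = min(0.6, 0.4) = 0.4
  not ((not q ∨ not p) ∧ not not q): Łukasiewicz ¬ gives 1 − 0.4 = 0.6
  (q → p): min(1, 1 − 0.4 + 0.9) = 1
  ((q → p) ∧ p) = min(1, 0.9) = 0.9
  (((q → p) ∧ p) ∨ p) = max(0.9, 0.9) = 0.9
  (not ((not q ∨ not p) ∧ not not q) ∨ (((q → p) ∧ p) ∨ p)) = max(0.6, 0.9) = 0.9
  Łukasiewicz value = 0.9
Difference: 1 − 0.9 = 0.10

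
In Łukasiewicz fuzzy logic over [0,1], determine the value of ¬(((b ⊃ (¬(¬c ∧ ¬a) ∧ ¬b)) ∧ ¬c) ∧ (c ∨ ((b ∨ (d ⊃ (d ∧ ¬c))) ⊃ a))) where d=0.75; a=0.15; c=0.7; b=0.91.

0.82

¬c: Łukasiewicz ¬ gives 1 − 0.7 = 0.3
¬a: Łukasiewicz ¬ gives 1 − 0.15 = 0.85
(¬c ∧ ¬a) = min(0.3, 0.85) = 0.3
¬(¬c ∧ ¬a): Łukasiewicz ¬ gives 1 − 0.3 = 0.7
¬b: Łukasiewicz ¬ gives 1 − 0.91 = 0.09
(¬(¬c ∧ ¬a) ∧ ¬b) = min(0.7, 0.09) = 0.09
(b ⊃ (¬(¬c ∧ ¬a) ∧ ¬b)): min(1, 1 − 0.91 + 0.09) = 0.18
¬c: Łukasiewicz ¬ gives 1 − 0.7 = 0.3
((b ⊃ (¬(¬c ∧ ¬a) ∧ ¬b)) ∧ ¬c) = min(0.18, 0.3) = 0.18
¬c: Łukasiewicz ¬ gives 1 − 0.7 = 0.3
(d ∧ ¬c) = min(0.75, 0.3) = 0.3
(d ⊃ (d ∧ ¬c)): min(1, 1 − 0.75 + 0.3) = 0.55
(b ∨ (d ⊃ (d ∧ ¬c))) = max(0.91, 0.55) = 0.91
((b ∨ (d ⊃ (d ∧ ¬c))) ⊃ a): min(1, 1 − 0.91 + 0.15) = 0.24
(c ∨ ((b ∨ (d ⊃ (d ∧ ¬c))) ⊃ a)) = max(0.7, 0.24) = 0.7
(((b ⊃ (¬(¬c ∧ ¬a) ∧ ¬b)) ∧ ¬c) ∧ (c ∨ ((b ∨ (d ⊃ (d ∧ ¬c))) ⊃ a))) = min(0.18, 0.7) = 0.18
¬(((b ⊃ (¬(¬c ∧ ¬a) ∧ ¬b)) ∧ ¬c) ∧ (c ∨ ((b ∨ (d ⊃ (d ∧ ¬c))) ⊃ a))): Łukasiewicz ¬ gives 1 − 0.18 = 0.82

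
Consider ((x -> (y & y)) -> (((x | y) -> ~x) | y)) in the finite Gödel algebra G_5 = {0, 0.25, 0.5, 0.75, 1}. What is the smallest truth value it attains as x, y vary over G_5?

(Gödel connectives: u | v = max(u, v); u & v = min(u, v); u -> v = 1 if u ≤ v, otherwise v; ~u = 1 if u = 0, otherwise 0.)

0.25

The minimum is attained at x = 0.25, y = 0.25:
  (y & y) = min(0.25, 0.25) = 0.25
  (x -> (y & y)): 0.25 ≤ 0.25, so result = 1
  (x | y) = max(0.25, 0.25) = 0.25
  ~x: Gödel ¬ of 0.25 = 0 (operand ≠ 0)
  ((x | y) -> ~x): 0.25 > 0, so result = 0
  (((x | y) -> ~x) | y) = max(0, 0.25) = 0.25
  ((x -> (y & y)) -> (((x | y) -> ~x) | y)): 1 > 0.25, so result = 0.25
Checking all 25 assignments confirms none give a value below 0.25.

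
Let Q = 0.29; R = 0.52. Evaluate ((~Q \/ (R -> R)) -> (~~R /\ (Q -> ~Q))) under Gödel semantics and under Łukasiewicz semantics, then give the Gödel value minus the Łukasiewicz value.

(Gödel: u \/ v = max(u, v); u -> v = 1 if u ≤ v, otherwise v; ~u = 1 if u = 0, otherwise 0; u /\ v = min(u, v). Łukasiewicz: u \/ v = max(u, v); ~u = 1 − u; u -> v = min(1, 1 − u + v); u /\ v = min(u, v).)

-0.52

Gödel evaluation:
  ~Q: Gödel ¬ of 0.29 = 0 (operand ≠ 0)
  (R -> R): 0.52 ≤ 0.52, so result = 1
  (~Q \/ (R -> R)) = max(0, 1) = 1
  ~R: Gödel ¬ of 0.52 = 0 (operand ≠ 0)
  ~~R: Gödel ¬ of 0 = 1 (operand is 0)
  ~Q: Gödel ¬ of 0.29 = 0 (operand ≠ 0)
  (Q -> ~Q): 0.29 > 0, so result = 0
  (~~R /\ (Q -> ~Q)) = min(1, 0) = 0
  ((~Q \/ (R -> R)) -> (~~R /\ (Q -> ~Q))): 1 > 0, so result = 0
  Gödel value = 0
Łukasiewicz evaluation:
  ~Q: Łukasiewicz ¬ gives 1 − 0.29 = 0.71
  (R -> R): min(1, 1 − 0.52 + 0.52) = 1
  (~Q \/ (R -> R)) = max(0.71, 1) = 1
  ~R: Łukasiewicz ¬ gives 1 − 0.52 = 0.48
  ~~R: Łukasiewicz ¬ gives 1 − 0.48 = 0.52
  ~Q: Łukasiewicz ¬ gives 1 − 0.29 = 0.71
  (Q -> ~Q): min(1, 1 − 0.29 + 0.71) = 1
  (~~R /\ (Q -> ~Q)) = min(0.52, 1) = 0.52
  ((~Q \/ (R -> R)) -> (~~R /\ (Q -> ~Q))): min(1, 1 − 1 + 0.52) = 0.52
  Łukasiewicz value = 0.52
Difference: 0 − 0.52 = -0.52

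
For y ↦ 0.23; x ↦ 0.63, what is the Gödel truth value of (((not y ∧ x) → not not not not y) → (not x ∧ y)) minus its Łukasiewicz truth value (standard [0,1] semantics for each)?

-0.63

Gödel evaluation:
  not y: Gödel ¬ of 0.23 = 0 (operand ≠ 0)
  (not y ∧ x) = min(0, 0.63) = 0
  not y: Gödel ¬ of 0.23 = 0 (operand ≠ 0)
  not not y: Gödel ¬ of 0 = 1 (operand is 0)
  not not not y: Gödel ¬ of 1 = 0 (operand ≠ 0)
  not not not not y: Gödel ¬ of 0 = 1 (operand is 0)
  ((not y ∧ x) → not not not not y): 0 ≤ 1, so result = 1
  not x: Gödel ¬ of 0.63 = 0 (operand ≠ 0)
  (not x ∧ y) = min(0, 0.23) = 0
  (((not y ∧ x) → not not not not y) → (not x ∧ y)): 1 > 0, so result = 0
  Gödel value = 0
Łukasiewicz evaluation:
  not y: Łukasiewicz ¬ gives 1 − 0.23 = 0.77
  (not y ∧ x) = min(0.77, 0.63) = 0.63
  not y: Łukasiewicz ¬ gives 1 − 0.23 = 0.77
  not not y: Łukasiewicz ¬ gives 1 − 0.77 = 0.23
  not not not y: Łukasiewicz ¬ gives 1 − 0.23 = 0.77
  not not not not y: Łukasiewicz ¬ gives 1 − 0.77 = 0.23
  ((not y ∧ x) → not not not not y): min(1, 1 − 0.63 + 0.23) = 0.6
  not x: Łukasiewicz ¬ gives 1 − 0.63 = 0.37
  (not x ∧ y) = min(0.37, 0.23) = 0.23
  (((not y ∧ x) → not not not not y) → (not x ∧ y)): min(1, 1 − 0.6 + 0.23) = 0.63
  Łukasiewicz value = 0.63
Difference: 0 − 0.63 = -0.63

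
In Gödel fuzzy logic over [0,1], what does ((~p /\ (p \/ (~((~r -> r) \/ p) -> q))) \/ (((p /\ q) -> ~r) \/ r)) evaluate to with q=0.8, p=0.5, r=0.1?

~p: Gödel ¬ of 0.5 = 0 (operand ≠ 0)
~r: Gödel ¬ of 0.1 = 0 (operand ≠ 0)
(~r -> r): 0 ≤ 0.1, so result = 1
((~r -> r) \/ p) = max(1, 0.5) = 1
~((~r -> r) \/ p): Gödel ¬ of 1 = 0 (operand ≠ 0)
(~((~r -> r) \/ p) -> q): 0 ≤ 0.8, so result = 1
(p \/ (~((~r -> r) \/ p) -> q)) = max(0.5, 1) = 1
(~p /\ (p \/ (~((~r -> r) \/ p) -> q))) = min(0, 1) = 0
(p /\ q) = min(0.5, 0.8) = 0.5
~r: Gödel ¬ of 0.1 = 0 (operand ≠ 0)
((p /\ q) -> ~r): 0.5 > 0, so result = 0
(((p /\ q) -> ~r) \/ r) = max(0, 0.1) = 0.1
((~p /\ (p \/ (~((~r -> r) \/ p) -> q))) \/ (((p /\ q) -> ~r) \/ r)) = max(0, 0.1) = 0.1

0.10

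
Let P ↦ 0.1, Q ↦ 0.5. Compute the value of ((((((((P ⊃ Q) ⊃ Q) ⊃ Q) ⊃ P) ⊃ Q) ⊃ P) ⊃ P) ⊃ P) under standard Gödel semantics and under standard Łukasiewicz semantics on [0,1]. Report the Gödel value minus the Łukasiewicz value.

0.00

Gödel evaluation:
  (P ⊃ Q): 0.1 ≤ 0.5, so result = 1
  ((P ⊃ Q) ⊃ Q): 1 > 0.5, so result = 0.5
  (((P ⊃ Q) ⊃ Q) ⊃ Q): 0.5 ≤ 0.5, so result = 1
  ((((P ⊃ Q) ⊃ Q) ⊃ Q) ⊃ P): 1 > 0.1, so result = 0.1
  (((((P ⊃ Q) ⊃ Q) ⊃ Q) ⊃ P) ⊃ Q): 0.1 ≤ 0.5, so result = 1
  ((((((P ⊃ Q) ⊃ Q) ⊃ Q) ⊃ P) ⊃ Q) ⊃ P): 1 > 0.1, so result = 0.1
  (((((((P ⊃ Q) ⊃ Q) ⊃ Q) ⊃ P) ⊃ Q) ⊃ P) ⊃ P): 0.1 ≤ 0.1, so result = 1
  ((((((((P ⊃ Q) ⊃ Q) ⊃ Q) ⊃ P) ⊃ Q) ⊃ P) ⊃ P) ⊃ P): 1 > 0.1, so result = 0.1
  Gödel value = 0.1
Łukasiewicz evaluation:
  (P ⊃ Q): min(1, 1 − 0.1 + 0.5) = 1
  ((P ⊃ Q) ⊃ Q): min(1, 1 − 1 + 0.5) = 0.5
  (((P ⊃ Q) ⊃ Q) ⊃ Q): min(1, 1 − 0.5 + 0.5) = 1
  ((((P ⊃ Q) ⊃ Q) ⊃ Q) ⊃ P): min(1, 1 − 1 + 0.1) = 0.1
  (((((P ⊃ Q) ⊃ Q) ⊃ Q) ⊃ P) ⊃ Q): min(1, 1 − 0.1 + 0.5) = 1
  ((((((P ⊃ Q) ⊃ Q) ⊃ Q) ⊃ P) ⊃ Q) ⊃ P): min(1, 1 − 1 + 0.1) = 0.1
  (((((((P ⊃ Q) ⊃ Q) ⊃ Q) ⊃ P) ⊃ Q) ⊃ P) ⊃ P): min(1, 1 − 0.1 + 0.1) = 1
  ((((((((P ⊃ Q) ⊃ Q) ⊃ Q) ⊃ P) ⊃ Q) ⊃ P) ⊃ P) ⊃ P): min(1, 1 − 1 + 0.1) = 0.1
  Łukasiewicz value = 0.1
Difference: 0.1 − 0.1 = 0.00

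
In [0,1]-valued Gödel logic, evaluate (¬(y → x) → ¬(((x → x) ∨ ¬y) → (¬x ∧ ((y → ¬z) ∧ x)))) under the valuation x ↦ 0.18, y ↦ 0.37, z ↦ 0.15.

1.00

(y → x): 0.37 > 0.18, so result = 0.18
¬(y → x): Gödel ¬ of 0.18 = 0 (operand ≠ 0)
(x → x): 0.18 ≤ 0.18, so result = 1
¬y: Gödel ¬ of 0.37 = 0 (operand ≠ 0)
((x → x) ∨ ¬y) = max(1, 0) = 1
¬x: Gödel ¬ of 0.18 = 0 (operand ≠ 0)
¬z: Gödel ¬ of 0.15 = 0 (operand ≠ 0)
(y → ¬z): 0.37 > 0, so result = 0
((y → ¬z) ∧ x) = min(0, 0.18) = 0
(¬x ∧ ((y → ¬z) ∧ x)) = min(0, 0) = 0
(((x → x) ∨ ¬y) → (¬x ∧ ((y → ¬z) ∧ x))): 1 > 0, so result = 0
¬(((x → x) ∨ ¬y) → (¬x ∧ ((y → ¬z) ∧ x))): Gödel ¬ of 0 = 1 (operand is 0)
(¬(y → x) → ¬(((x → x) ∨ ¬y) → (¬x ∧ ((y → ¬z) ∧ x)))): 0 ≤ 1, so result = 1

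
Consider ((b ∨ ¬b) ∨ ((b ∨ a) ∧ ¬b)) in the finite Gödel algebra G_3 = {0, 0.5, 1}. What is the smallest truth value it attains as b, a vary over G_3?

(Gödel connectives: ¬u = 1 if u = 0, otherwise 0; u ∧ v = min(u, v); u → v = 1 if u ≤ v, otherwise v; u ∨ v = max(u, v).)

The minimum is attained at b = 0.5, a = 0:
  ¬b: Gödel ¬ of 0.5 = 0 (operand ≠ 0)
  (b ∨ ¬b) = max(0.5, 0) = 0.5
  (b ∨ a) = max(0.5, 0) = 0.5
  ¬b: Gödel ¬ of 0.5 = 0 (operand ≠ 0)
  ((b ∨ a) ∧ ¬b) = min(0.5, 0) = 0
  ((b ∨ ¬b) ∨ ((b ∨ a) ∧ ¬b)) = max(0.5, 0) = 0.5
Checking all 9 assignments confirms none give a value below 0.50.

0.50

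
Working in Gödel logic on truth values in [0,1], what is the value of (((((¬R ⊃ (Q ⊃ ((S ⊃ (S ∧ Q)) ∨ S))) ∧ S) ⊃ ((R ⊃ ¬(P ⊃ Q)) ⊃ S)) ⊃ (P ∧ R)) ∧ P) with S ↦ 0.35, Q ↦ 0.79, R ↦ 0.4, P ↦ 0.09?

¬R: Gödel ¬ of 0.4 = 0 (operand ≠ 0)
(S ∧ Q) = min(0.35, 0.79) = 0.35
(S ⊃ (S ∧ Q)): 0.35 ≤ 0.35, so result = 1
((S ⊃ (S ∧ Q)) ∨ S) = max(1, 0.35) = 1
(Q ⊃ ((S ⊃ (S ∧ Q)) ∨ S)): 0.79 ≤ 1, so result = 1
(¬R ⊃ (Q ⊃ ((S ⊃ (S ∧ Q)) ∨ S))): 0 ≤ 1, so result = 1
((¬R ⊃ (Q ⊃ ((S ⊃ (S ∧ Q)) ∨ S))) ∧ S) = min(1, 0.35) = 0.35
(P ⊃ Q): 0.09 ≤ 0.79, so result = 1
¬(P ⊃ Q): Gödel ¬ of 1 = 0 (operand ≠ 0)
(R ⊃ ¬(P ⊃ Q)): 0.4 > 0, so result = 0
((R ⊃ ¬(P ⊃ Q)) ⊃ S): 0 ≤ 0.35, so result = 1
(((¬R ⊃ (Q ⊃ ((S ⊃ (S ∧ Q)) ∨ S))) ∧ S) ⊃ ((R ⊃ ¬(P ⊃ Q)) ⊃ S)): 0.35 ≤ 1, so result = 1
(P ∧ R) = min(0.09, 0.4) = 0.09
((((¬R ⊃ (Q ⊃ ((S ⊃ (S ∧ Q)) ∨ S))) ∧ S) ⊃ ((R ⊃ ¬(P ⊃ Q)) ⊃ S)) ⊃ (P ∧ R)): 1 > 0.09, so result = 0.09
(((((¬R ⊃ (Q ⊃ ((S ⊃ (S ∧ Q)) ∨ S))) ∧ S) ⊃ ((R ⊃ ¬(P ⊃ Q)) ⊃ S)) ⊃ (P ∧ R)) ∧ P) = min(0.09, 0.09) = 0.09

0.09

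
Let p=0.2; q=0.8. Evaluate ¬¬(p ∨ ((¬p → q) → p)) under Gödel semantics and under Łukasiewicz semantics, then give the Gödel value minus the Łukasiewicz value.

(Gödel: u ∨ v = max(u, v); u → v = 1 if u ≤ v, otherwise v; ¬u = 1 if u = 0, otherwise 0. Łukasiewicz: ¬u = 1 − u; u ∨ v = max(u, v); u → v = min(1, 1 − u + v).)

0.80

Gödel evaluation:
  ¬p: Gödel ¬ of 0.2 = 0 (operand ≠ 0)
  (¬p → q): 0 ≤ 0.8, so result = 1
  ((¬p → q) → p): 1 > 0.2, so result = 0.2
  (p ∨ ((¬p → q) → p)) = max(0.2, 0.2) = 0.2
  ¬(p ∨ ((¬p → q) → p)): Gödel ¬ of 0.2 = 0 (operand ≠ 0)
  ¬¬(p ∨ ((¬p → q) → p)): Gödel ¬ of 0 = 1 (operand is 0)
  Gödel value = 1
Łukasiewicz evaluation:
  ¬p: Łukasiewicz ¬ gives 1 − 0.2 = 0.8
  (¬p → q): min(1, 1 − 0.8 + 0.8) = 1
  ((¬p → q) → p): min(1, 1 − 1 + 0.2) = 0.2
  (p ∨ ((¬p → q) → p)) = max(0.2, 0.2) = 0.2
  ¬(p ∨ ((¬p → q) → p)): Łukasiewicz ¬ gives 1 − 0.2 = 0.8
  ¬¬(p ∨ ((¬p → q) → p)): Łukasiewicz ¬ gives 1 − 0.8 = 0.2
  Łukasiewicz value = 0.2
Difference: 1 − 0.2 = 0.80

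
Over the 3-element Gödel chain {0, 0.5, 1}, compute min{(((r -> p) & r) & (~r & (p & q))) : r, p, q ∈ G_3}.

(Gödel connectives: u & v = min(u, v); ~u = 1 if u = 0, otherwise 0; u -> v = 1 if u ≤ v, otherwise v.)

The minimum is attained at r = 0, p = 0, q = 0:
  (r -> p): 0 ≤ 0, so result = 1
  ((r -> p) & r) = min(1, 0) = 0
  ~r: Gödel ¬ of 0 = 1 (operand is 0)
  (p & q) = min(0, 0) = 0
  (~r & (p & q)) = min(1, 0) = 0
  (((r -> p) & r) & (~r & (p & q))) = min(0, 0) = 0
Checking all 27 assignments confirms none give a value below 0.00.

0.00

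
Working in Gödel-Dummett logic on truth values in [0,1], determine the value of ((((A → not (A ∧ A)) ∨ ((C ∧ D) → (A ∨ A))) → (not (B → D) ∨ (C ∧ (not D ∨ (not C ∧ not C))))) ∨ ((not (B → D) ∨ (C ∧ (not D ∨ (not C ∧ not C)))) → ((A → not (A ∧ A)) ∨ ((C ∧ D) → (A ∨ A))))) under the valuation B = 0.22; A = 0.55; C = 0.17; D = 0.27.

1.00

(A ∧ A) = min(0.55, 0.55) = 0.55
not (A ∧ A): Gödel ¬ of 0.55 = 0 (operand ≠ 0)
(A → not (A ∧ A)): 0.55 > 0, so result = 0
(C ∧ D) = min(0.17, 0.27) = 0.17
(A ∨ A) = max(0.55, 0.55) = 0.55
((C ∧ D) → (A ∨ A)): 0.17 ≤ 0.55, so result = 1
((A → not (A ∧ A)) ∨ ((C ∧ D) → (A ∨ A))) = max(0, 1) = 1
(B → D): 0.22 ≤ 0.27, so result = 1
not (B → D): Gödel ¬ of 1 = 0 (operand ≠ 0)
not D: Gödel ¬ of 0.27 = 0 (operand ≠ 0)
not C: Gödel ¬ of 0.17 = 0 (operand ≠ 0)
not C: Gödel ¬ of 0.17 = 0 (operand ≠ 0)
(not C ∧ not C) = min(0, 0) = 0
(not D ∨ (not C ∧ not C)) = max(0, 0) = 0
(C ∧ (not D ∨ (not C ∧ not C))) = min(0.17, 0) = 0
(not (B → D) ∨ (C ∧ (not D ∨ (not C ∧ not C)))) = max(0, 0) = 0
(((A → not (A ∧ A)) ∨ ((C ∧ D) → (A ∨ A))) → (not (B → D) ∨ (C ∧ (not D ∨ (not C ∧ not C))))): 1 > 0, so result = 0
(B → D): 0.22 ≤ 0.27, so result = 1
not (B → D): Gödel ¬ of 1 = 0 (operand ≠ 0)
not D: Gödel ¬ of 0.27 = 0 (operand ≠ 0)
not C: Gödel ¬ of 0.17 = 0 (operand ≠ 0)
not C: Gödel ¬ of 0.17 = 0 (operand ≠ 0)
(not C ∧ not C) = min(0, 0) = 0
(not D ∨ (not C ∧ not C)) = max(0, 0) = 0
(C ∧ (not D ∨ (not C ∧ not C))) = min(0.17, 0) = 0
(not (B → D) ∨ (C ∧ (not D ∨ (not C ∧ not C)))) = max(0, 0) = 0
(A ∧ A) = min(0.55, 0.55) = 0.55
not (A ∧ A): Gödel ¬ of 0.55 = 0 (operand ≠ 0)
(A → not (A ∧ A)): 0.55 > 0, so result = 0
(C ∧ D) = min(0.17, 0.27) = 0.17
(A ∨ A) = max(0.55, 0.55) = 0.55
((C ∧ D) → (A ∨ A)): 0.17 ≤ 0.55, so result = 1
((A → not (A ∧ A)) ∨ ((C ∧ D) → (A ∨ A))) = max(0, 1) = 1
((not (B → D) ∨ (C ∧ (not D ∨ (not C ∧ not C)))) → ((A → not (A ∧ A)) ∨ ((C ∧ D) → (A ∨ A)))): 0 ≤ 1, so result = 1
((((A → not (A ∧ A)) ∨ ((C ∧ D) → (A ∨ A))) → (not (B → D) ∨ (C ∧ (not D ∨ (not C ∧ not C))))) ∨ ((not (B → D) ∨ (C ∧ (not D ∨ (not C ∧ not C)))) → ((A → not (A ∧ A)) ∨ ((C ∧ D) → (A ∨ A))))) = max(0, 1) = 1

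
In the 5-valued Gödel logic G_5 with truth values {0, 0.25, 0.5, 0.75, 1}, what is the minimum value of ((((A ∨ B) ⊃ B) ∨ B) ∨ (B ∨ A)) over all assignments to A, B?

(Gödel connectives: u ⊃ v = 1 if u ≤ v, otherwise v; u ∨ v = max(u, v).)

0.25

The minimum is attained at A = 0.25, B = 0:
  (A ∨ B) = max(0.25, 0) = 0.25
  ((A ∨ B) ⊃ B): 0.25 > 0, so result = 0
  (((A ∨ B) ⊃ B) ∨ B) = max(0, 0) = 0
  (B ∨ A) = max(0, 0.25) = 0.25
  ((((A ∨ B) ⊃ B) ∨ B) ∨ (B ∨ A)) = max(0, 0.25) = 0.25
Checking all 25 assignments confirms none give a value below 0.25.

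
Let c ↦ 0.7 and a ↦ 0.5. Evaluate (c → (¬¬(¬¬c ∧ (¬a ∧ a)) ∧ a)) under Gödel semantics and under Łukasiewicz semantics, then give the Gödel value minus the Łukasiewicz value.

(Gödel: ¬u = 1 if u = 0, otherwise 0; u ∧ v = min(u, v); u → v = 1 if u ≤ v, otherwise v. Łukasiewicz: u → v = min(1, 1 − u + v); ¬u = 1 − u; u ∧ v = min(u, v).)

Gödel evaluation:
  ¬c: Gödel ¬ of 0.7 = 0 (operand ≠ 0)
  ¬¬c: Gödel ¬ of 0 = 1 (operand is 0)
  ¬a: Gödel ¬ of 0.5 = 0 (operand ≠ 0)
  (¬a ∧ a) = min(0, 0.5) = 0
  (¬¬c ∧ (¬a ∧ a)) = min(1, 0) = 0
  ¬(¬¬c ∧ (¬a ∧ a)): Gödel ¬ of 0 = 1 (operand is 0)
  ¬¬(¬¬c ∧ (¬a ∧ a)): Gödel ¬ of 1 = 0 (operand ≠ 0)
  (¬¬(¬¬c ∧ (¬a ∧ a)) ∧ a) = min(0, 0.5) = 0
  (c → (¬¬(¬¬c ∧ (¬a ∧ a)) ∧ a)): 0.7 > 0, so result = 0
  Gödel value = 0
Łukasiewicz evaluation:
  ¬c: Łukasiewicz ¬ gives 1 − 0.7 = 0.3
  ¬¬c: Łukasiewicz ¬ gives 1 − 0.3 = 0.7
  ¬a: Łukasiewicz ¬ gives 1 − 0.5 = 0.5
  (¬a ∧ a) = min(0.5, 0.5) = 0.5
  (¬¬c ∧ (¬a ∧ a)) = min(0.7, 0.5) = 0.5
  ¬(¬¬c ∧ (¬a ∧ a)): Łukasiewicz ¬ gives 1 − 0.5 = 0.5
  ¬¬(¬¬c ∧ (¬a ∧ a)): Łukasiewicz ¬ gives 1 − 0.5 = 0.5
  (¬¬(¬¬c ∧ (¬a ∧ a)) ∧ a) = min(0.5, 0.5) = 0.5
  (c → (¬¬(¬¬c ∧ (¬a ∧ a)) ∧ a)): min(1, 1 − 0.7 + 0.5) = 0.8
  Łukasiewicz value = 0.8
Difference: 0 − 0.8 = -0.80

-0.80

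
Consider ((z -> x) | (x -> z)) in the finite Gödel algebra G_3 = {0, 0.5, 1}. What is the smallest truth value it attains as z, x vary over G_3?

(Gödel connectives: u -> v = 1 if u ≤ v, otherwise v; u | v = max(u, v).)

Every assignment gives 1. For instance at z = 0, x = 0:
  (z -> x): 0 ≤ 0, so result = 1
  (x -> z): 0 ≤ 0, so result = 1
  ((z -> x) | (x -> z)) = max(1, 1) = 1
All 9 assignments give value 1 — the formula is a G_3-tautology.

1.00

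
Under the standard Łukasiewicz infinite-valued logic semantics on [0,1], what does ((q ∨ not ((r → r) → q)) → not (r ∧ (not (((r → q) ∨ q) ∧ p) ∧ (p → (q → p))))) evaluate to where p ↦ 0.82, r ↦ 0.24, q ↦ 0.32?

1.00

(r → r): min(1, 1 − 0.24 + 0.24) = 1
((r → r) → q): min(1, 1 − 1 + 0.32) = 0.32
not ((r → r) → q): Łukasiewicz ¬ gives 1 − 0.32 = 0.68
(q ∨ not ((r → r) → q)) = max(0.32, 0.68) = 0.68
(r → q): min(1, 1 − 0.24 + 0.32) = 1
((r → q) ∨ q) = max(1, 0.32) = 1
(((r → q) ∨ q) ∧ p) = min(1, 0.82) = 0.82
not (((r → q) ∨ q) ∧ p): Łukasiewicz ¬ gives 1 − 0.82 = 0.18
(q → p): min(1, 1 − 0.32 + 0.82) = 1
(p → (q → p)): min(1, 1 − 0.82 + 1) = 1
(not (((r → q) ∨ q) ∧ p) ∧ (p → (q → p))) = min(0.18, 1) = 0.18
(r ∧ (not (((r → q) ∨ q) ∧ p) ∧ (p → (q → p)))) = min(0.24, 0.18) = 0.18
not (r ∧ (not (((r → q) ∨ q) ∧ p) ∧ (p → (q → p)))): Łukasiewicz ¬ gives 1 − 0.18 = 0.82
((q ∨ not ((r → r) → q)) → not (r ∧ (not (((r → q) ∨ q) ∧ p) ∧ (p → (q → p))))): min(1, 1 − 0.68 + 0.82) = 1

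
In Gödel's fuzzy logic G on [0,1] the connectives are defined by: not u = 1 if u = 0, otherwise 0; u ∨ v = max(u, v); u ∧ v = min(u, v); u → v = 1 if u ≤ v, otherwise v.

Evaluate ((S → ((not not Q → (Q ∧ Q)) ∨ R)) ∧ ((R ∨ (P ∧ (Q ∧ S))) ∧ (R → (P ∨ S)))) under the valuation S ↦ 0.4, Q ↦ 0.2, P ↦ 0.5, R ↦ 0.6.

0.50

not Q: Gödel ¬ of 0.2 = 0 (operand ≠ 0)
not not Q: Gödel ¬ of 0 = 1 (operand is 0)
(Q ∧ Q) = min(0.2, 0.2) = 0.2
(not not Q → (Q ∧ Q)): 1 > 0.2, so result = 0.2
((not not Q → (Q ∧ Q)) ∨ R) = max(0.2, 0.6) = 0.6
(S → ((not not Q → (Q ∧ Q)) ∨ R)): 0.4 ≤ 0.6, so result = 1
(Q ∧ S) = min(0.2, 0.4) = 0.2
(P ∧ (Q ∧ S)) = min(0.5, 0.2) = 0.2
(R ∨ (P ∧ (Q ∧ S))) = max(0.6, 0.2) = 0.6
(P ∨ S) = max(0.5, 0.4) = 0.5
(R → (P ∨ S)): 0.6 > 0.5, so result = 0.5
((R ∨ (P ∧ (Q ∧ S))) ∧ (R → (P ∨ S))) = min(0.6, 0.5) = 0.5
((S → ((not not Q → (Q ∧ Q)) ∨ R)) ∧ ((R ∨ (P ∧ (Q ∧ S))) ∧ (R → (P ∨ S)))) = min(1, 0.5) = 0.5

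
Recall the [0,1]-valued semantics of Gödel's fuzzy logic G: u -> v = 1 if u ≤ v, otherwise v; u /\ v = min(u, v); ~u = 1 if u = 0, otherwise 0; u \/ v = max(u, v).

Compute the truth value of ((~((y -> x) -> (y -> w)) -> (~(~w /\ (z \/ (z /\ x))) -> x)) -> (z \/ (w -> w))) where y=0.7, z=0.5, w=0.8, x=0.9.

(y -> x): 0.7 ≤ 0.9, so result = 1
(y -> w): 0.7 ≤ 0.8, so result = 1
((y -> x) -> (y -> w)): 1 ≤ 1, so result = 1
~((y -> x) -> (y -> w)): Gödel ¬ of 1 = 0 (operand ≠ 0)
~w: Gödel ¬ of 0.8 = 0 (operand ≠ 0)
(z /\ x) = min(0.5, 0.9) = 0.5
(z \/ (z /\ x)) = max(0.5, 0.5) = 0.5
(~w /\ (z \/ (z /\ x))) = min(0, 0.5) = 0
~(~w /\ (z \/ (z /\ x))): Gödel ¬ of 0 = 1 (operand is 0)
(~(~w /\ (z \/ (z /\ x))) -> x): 1 > 0.9, so result = 0.9
(~((y -> x) -> (y -> w)) -> (~(~w /\ (z \/ (z /\ x))) -> x)): 0 ≤ 0.9, so result = 1
(w -> w): 0.8 ≤ 0.8, so result = 1
(z \/ (w -> w)) = max(0.5, 1) = 1
((~((y -> x) -> (y -> w)) -> (~(~w /\ (z \/ (z /\ x))) -> x)) -> (z \/ (w -> w))): 1 ≤ 1, so result = 1

1.00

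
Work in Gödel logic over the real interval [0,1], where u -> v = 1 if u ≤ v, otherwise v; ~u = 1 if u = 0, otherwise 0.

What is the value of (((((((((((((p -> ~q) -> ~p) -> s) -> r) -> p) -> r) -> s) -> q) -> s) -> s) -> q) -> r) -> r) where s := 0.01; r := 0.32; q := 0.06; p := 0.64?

~q: Gödel ¬ of 0.06 = 0 (operand ≠ 0)
(p -> ~q): 0.64 > 0, so result = 0
~p: Gödel ¬ of 0.64 = 0 (operand ≠ 0)
((p -> ~q) -> ~p): 0 ≤ 0, so result = 1
(((p -> ~q) -> ~p) -> s): 1 > 0.01, so result = 0.01
((((p -> ~q) -> ~p) -> s) -> r): 0.01 ≤ 0.32, so result = 1
(((((p -> ~q) -> ~p) -> s) -> r) -> p): 1 > 0.64, so result = 0.64
((((((p -> ~q) -> ~p) -> s) -> r) -> p) -> r): 0.64 > 0.32, so result = 0.32
(((((((p -> ~q) -> ~p) -> s) -> r) -> p) -> r) -> s): 0.32 > 0.01, so result = 0.01
((((((((p -> ~q) -> ~p) -> s) -> r) -> p) -> r) -> s) -> q): 0.01 ≤ 0.06, so result = 1
(((((((((p -> ~q) -> ~p) -> s) -> r) -> p) -> r) -> s) -> q) -> s): 1 > 0.01, so result = 0.01
((((((((((p -> ~q) -> ~p) -> s) -> r) -> p) -> r) -> s) -> q) -> s) -> s): 0.01 ≤ 0.01, so result = 1
(((((((((((p -> ~q) -> ~p) -> s) -> r) -> p) -> r) -> s) -> q) -> s) -> s) -> q): 1 > 0.06, so result = 0.06
((((((((((((p -> ~q) -> ~p) -> s) -> r) -> p) -> r) -> s) -> q) -> s) -> s) -> q) -> r): 0.06 ≤ 0.32, so result = 1
(((((((((((((p -> ~q) -> ~p) -> s) -> r) -> p) -> r) -> s) -> q) -> s) -> s) -> q) -> r) -> r): 1 > 0.32, so result = 0.32

0.32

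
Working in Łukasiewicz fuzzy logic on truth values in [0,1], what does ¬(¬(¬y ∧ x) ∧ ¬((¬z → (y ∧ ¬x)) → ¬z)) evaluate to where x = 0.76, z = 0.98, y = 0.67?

0.33

¬y: Łukasiewicz ¬ gives 1 − 0.67 = 0.33
(¬y ∧ x) = min(0.33, 0.76) = 0.33
¬(¬y ∧ x): Łukasiewicz ¬ gives 1 − 0.33 = 0.67
¬z: Łukasiewicz ¬ gives 1 − 0.98 = 0.02
¬x: Łukasiewicz ¬ gives 1 − 0.76 = 0.24
(y ∧ ¬x) = min(0.67, 0.24) = 0.24
(¬z → (y ∧ ¬x)): min(1, 1 − 0.02 + 0.24) = 1
¬z: Łukasiewicz ¬ gives 1 − 0.98 = 0.02
((¬z → (y ∧ ¬x)) → ¬z): min(1, 1 − 1 + 0.02) = 0.02
¬((¬z → (y ∧ ¬x)) → ¬z): Łukasiewicz ¬ gives 1 − 0.02 = 0.98
(¬(¬y ∧ x) ∧ ¬((¬z → (y ∧ ¬x)) → ¬z)) = min(0.67, 0.98) = 0.67
¬(¬(¬y ∧ x) ∧ ¬((¬z → (y ∧ ¬x)) → ¬z)): Łukasiewicz ¬ gives 1 − 0.67 = 0.33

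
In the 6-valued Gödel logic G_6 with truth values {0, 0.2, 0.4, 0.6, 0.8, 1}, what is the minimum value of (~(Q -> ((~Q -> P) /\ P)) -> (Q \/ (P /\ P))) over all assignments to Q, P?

0.20

The minimum is attained at Q = 0.2, P = 0:
  ~Q: Gödel ¬ of 0.2 = 0 (operand ≠ 0)
  (~Q -> P): 0 ≤ 0, so result = 1
  ((~Q -> P) /\ P) = min(1, 0) = 0
  (Q -> ((~Q -> P) /\ P)): 0.2 > 0, so result = 0
  ~(Q -> ((~Q -> P) /\ P)): Gödel ¬ of 0 = 1 (operand is 0)
  (P /\ P) = min(0, 0) = 0
  (Q \/ (P /\ P)) = max(0.2, 0) = 0.2
  (~(Q -> ((~Q -> P) /\ P)) -> (Q \/ (P /\ P))): 1 > 0.2, so result = 0.2
Checking all 36 assignments confirms none give a value below 0.20.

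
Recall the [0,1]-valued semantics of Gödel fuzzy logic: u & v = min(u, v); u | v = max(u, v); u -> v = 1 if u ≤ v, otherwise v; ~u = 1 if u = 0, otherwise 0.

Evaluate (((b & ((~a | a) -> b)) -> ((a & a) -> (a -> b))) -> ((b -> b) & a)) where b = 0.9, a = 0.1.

~a: Gödel ¬ of 0.1 = 0 (operand ≠ 0)
(~a | a) = max(0, 0.1) = 0.1
((~a | a) -> b): 0.1 ≤ 0.9, so result = 1
(b & ((~a | a) -> b)) = min(0.9, 1) = 0.9
(a & a) = min(0.1, 0.1) = 0.1
(a -> b): 0.1 ≤ 0.9, so result = 1
((a & a) -> (a -> b)): 0.1 ≤ 1, so result = 1
((b & ((~a | a) -> b)) -> ((a & a) -> (a -> b))): 0.9 ≤ 1, so result = 1
(b -> b): 0.9 ≤ 0.9, so result = 1
((b -> b) & a) = min(1, 0.1) = 0.1
(((b & ((~a | a) -> b)) -> ((a & a) -> (a -> b))) -> ((b -> b) & a)): 1 > 0.1, so result = 0.1

0.10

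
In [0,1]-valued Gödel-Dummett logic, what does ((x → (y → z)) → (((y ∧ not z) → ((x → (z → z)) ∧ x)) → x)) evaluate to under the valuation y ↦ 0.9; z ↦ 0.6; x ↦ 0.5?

(y → z): 0.9 > 0.6, so result = 0.6
(x → (y → z)): 0.5 ≤ 0.6, so result = 1
not z: Gödel ¬ of 0.6 = 0 (operand ≠ 0)
(y ∧ not z) = min(0.9, 0) = 0
(z → z): 0.6 ≤ 0.6, so result = 1
(x → (z → z)): 0.5 ≤ 1, so result = 1
((x → (z → z)) ∧ x) = min(1, 0.5) = 0.5
((y ∧ not z) → ((x → (z → z)) ∧ x)): 0 ≤ 0.5, so result = 1
(((y ∧ not z) → ((x → (z → z)) ∧ x)) → x): 1 > 0.5, so result = 0.5
((x → (y → z)) → (((y ∧ not z) → ((x → (z → z)) ∧ x)) → x)): 1 > 0.5, so result = 0.5

0.50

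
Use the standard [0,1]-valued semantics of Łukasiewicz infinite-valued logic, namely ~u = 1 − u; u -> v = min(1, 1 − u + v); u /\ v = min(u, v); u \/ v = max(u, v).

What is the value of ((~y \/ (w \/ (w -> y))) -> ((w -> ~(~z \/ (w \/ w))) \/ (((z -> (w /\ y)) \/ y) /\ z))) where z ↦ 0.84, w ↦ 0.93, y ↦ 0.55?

0.78

~y: Łukasiewicz ¬ gives 1 − 0.55 = 0.45
(w -> y): min(1, 1 − 0.93 + 0.55) = 0.62
(w \/ (w -> y)) = max(0.93, 0.62) = 0.93
(~y \/ (w \/ (w -> y))) = max(0.45, 0.93) = 0.93
~z: Łukasiewicz ¬ gives 1 − 0.84 = 0.16
(w \/ w) = max(0.93, 0.93) = 0.93
(~z \/ (w \/ w)) = max(0.16, 0.93) = 0.93
~(~z \/ (w \/ w)): Łukasiewicz ¬ gives 1 − 0.93 = 0.07
(w -> ~(~z \/ (w \/ w))): min(1, 1 − 0.93 + 0.07) = 0.14
(w /\ y) = min(0.93, 0.55) = 0.55
(z -> (w /\ y)): min(1, 1 − 0.84 + 0.55) = 0.71
((z -> (w /\ y)) \/ y) = max(0.71, 0.55) = 0.71
(((z -> (w /\ y)) \/ y) /\ z) = min(0.71, 0.84) = 0.71
((w -> ~(~z \/ (w \/ w))) \/ (((z -> (w /\ y)) \/ y) /\ z)) = max(0.14, 0.71) = 0.71
((~y \/ (w \/ (w -> y))) -> ((w -> ~(~z \/ (w \/ w))) \/ (((z -> (w /\ y)) \/ y) /\ z))): min(1, 1 − 0.93 + 0.71) = 0.78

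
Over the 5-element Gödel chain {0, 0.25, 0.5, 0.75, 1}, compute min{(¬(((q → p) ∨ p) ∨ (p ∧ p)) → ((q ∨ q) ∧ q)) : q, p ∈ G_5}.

The minimum is attained at q = 0.25, p = 0:
  (q → p): 0.25 > 0, so result = 0
  ((q → p) ∨ p) = max(0, 0) = 0
  (p ∧ p) = min(0, 0) = 0
  (((q → p) ∨ p) ∨ (p ∧ p)) = max(0, 0) = 0
  ¬(((q → p) ∨ p) ∨ (p ∧ p)): Gödel ¬ of 0 = 1 (operand is 0)
  (q ∨ q) = max(0.25, 0.25) = 0.25
  ((q ∨ q) ∧ q) = min(0.25, 0.25) = 0.25
  (¬(((q → p) ∨ p) ∨ (p ∧ p)) → ((q ∨ q) ∧ q)): 1 > 0.25, so result = 0.25
Checking all 25 assignments confirms none give a value below 0.25.

0.25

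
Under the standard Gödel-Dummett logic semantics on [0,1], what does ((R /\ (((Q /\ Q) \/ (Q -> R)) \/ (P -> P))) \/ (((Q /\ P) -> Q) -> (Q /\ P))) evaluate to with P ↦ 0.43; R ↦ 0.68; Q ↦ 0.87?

(Q /\ Q) = min(0.87, 0.87) = 0.87
(Q -> R): 0.87 > 0.68, so result = 0.68
((Q /\ Q) \/ (Q -> R)) = max(0.87, 0.68) = 0.87
(P -> P): 0.43 ≤ 0.43, so result = 1
(((Q /\ Q) \/ (Q -> R)) \/ (P -> P)) = max(0.87, 1) = 1
(R /\ (((Q /\ Q) \/ (Q -> R)) \/ (P -> P))) = min(0.68, 1) = 0.68
(Q /\ P) = min(0.87, 0.43) = 0.43
((Q /\ P) -> Q): 0.43 ≤ 0.87, so result = 1
(Q /\ P) = min(0.87, 0.43) = 0.43
(((Q /\ P) -> Q) -> (Q /\ P)): 1 > 0.43, so result = 0.43
((R /\ (((Q /\ Q) \/ (Q -> R)) \/ (P -> P))) \/ (((Q /\ P) -> Q) -> (Q /\ P))) = max(0.68, 0.43) = 0.68

0.68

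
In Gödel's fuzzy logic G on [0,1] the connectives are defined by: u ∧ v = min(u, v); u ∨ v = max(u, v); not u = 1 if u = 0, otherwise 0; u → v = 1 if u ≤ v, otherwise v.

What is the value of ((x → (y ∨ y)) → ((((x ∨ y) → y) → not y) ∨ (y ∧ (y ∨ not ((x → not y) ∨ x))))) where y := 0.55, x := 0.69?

1.00

(y ∨ y) = max(0.55, 0.55) = 0.55
(x → (y ∨ y)): 0.69 > 0.55, so result = 0.55
(x ∨ y) = max(0.69, 0.55) = 0.69
((x ∨ y) → y): 0.69 > 0.55, so result = 0.55
not y: Gödel ¬ of 0.55 = 0 (operand ≠ 0)
(((x ∨ y) → y) → not y): 0.55 > 0, so result = 0
not y: Gödel ¬ of 0.55 = 0 (operand ≠ 0)
(x → not y): 0.69 > 0, so result = 0
((x → not y) ∨ x) = max(0, 0.69) = 0.69
not ((x → not y) ∨ x): Gödel ¬ of 0.69 = 0 (operand ≠ 0)
(y ∨ not ((x → not y) ∨ x)) = max(0.55, 0) = 0.55
(y ∧ (y ∨ not ((x → not y) ∨ x))) = min(0.55, 0.55) = 0.55
((((x ∨ y) → y) → not y) ∨ (y ∧ (y ∨ not ((x → not y) ∨ x)))) = max(0, 0.55) = 0.55
((x → (y ∨ y)) → ((((x ∨ y) → y) → not y) ∨ (y ∧ (y ∨ not ((x → not y) ∨ x))))): 0.55 ≤ 0.55, so result = 1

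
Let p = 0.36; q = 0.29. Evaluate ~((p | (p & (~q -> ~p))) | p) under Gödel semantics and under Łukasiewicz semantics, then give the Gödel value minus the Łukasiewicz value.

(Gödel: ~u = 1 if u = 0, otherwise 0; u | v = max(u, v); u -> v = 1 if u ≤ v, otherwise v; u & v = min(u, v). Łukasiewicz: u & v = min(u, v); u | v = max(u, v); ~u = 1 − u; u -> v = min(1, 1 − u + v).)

Gödel evaluation:
  ~q: Gödel ¬ of 0.29 = 0 (operand ≠ 0)
  ~p: Gödel ¬ of 0.36 = 0 (operand ≠ 0)
  (~q -> ~p): 0 ≤ 0, so result = 1
  (p & (~q -> ~p)) = min(0.36, 1) = 0.36
  (p | (p & (~q -> ~p))) = max(0.36, 0.36) = 0.36
  ((p | (p & (~q -> ~p))) | p) = max(0.36, 0.36) = 0.36
  ~((p | (p & (~q -> ~p))) | p): Gödel ¬ of 0.36 = 0 (operand ≠ 0)
  Gödel value = 0
Łukasiewicz evaluation:
  ~q: Łukasiewicz ¬ gives 1 − 0.29 = 0.71
  ~p: Łukasiewicz ¬ gives 1 − 0.36 = 0.64
  (~q -> ~p): min(1, 1 − 0.71 + 0.64) = 0.93
  (p & (~q -> ~p)) = min(0.36, 0.93) = 0.36
  (p | (p & (~q -> ~p))) = max(0.36, 0.36) = 0.36
  ((p | (p & (~q -> ~p))) | p) = max(0.36, 0.36) = 0.36
  ~((p | (p & (~q -> ~p))) | p): Łukasiewicz ¬ gives 1 − 0.36 = 0.64
  Łukasiewicz value = 0.64
Difference: 0 − 0.64 = -0.64

-0.64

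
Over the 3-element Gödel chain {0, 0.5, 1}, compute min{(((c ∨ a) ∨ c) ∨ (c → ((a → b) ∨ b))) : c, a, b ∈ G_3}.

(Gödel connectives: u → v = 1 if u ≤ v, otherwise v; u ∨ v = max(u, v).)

0.50

The minimum is attained at c = 0.5, a = 0.5, b = 0:
  (c ∨ a) = max(0.5, 0.5) = 0.5
  ((c ∨ a) ∨ c) = max(0.5, 0.5) = 0.5
  (a → b): 0.5 > 0, so result = 0
  ((a → b) ∨ b) = max(0, 0) = 0
  (c → ((a → b) ∨ b)): 0.5 > 0, so result = 0
  (((c ∨ a) ∨ c) ∨ (c → ((a → b) ∨ b))) = max(0.5, 0) = 0.5
Checking all 27 assignments confirms none give a value below 0.50.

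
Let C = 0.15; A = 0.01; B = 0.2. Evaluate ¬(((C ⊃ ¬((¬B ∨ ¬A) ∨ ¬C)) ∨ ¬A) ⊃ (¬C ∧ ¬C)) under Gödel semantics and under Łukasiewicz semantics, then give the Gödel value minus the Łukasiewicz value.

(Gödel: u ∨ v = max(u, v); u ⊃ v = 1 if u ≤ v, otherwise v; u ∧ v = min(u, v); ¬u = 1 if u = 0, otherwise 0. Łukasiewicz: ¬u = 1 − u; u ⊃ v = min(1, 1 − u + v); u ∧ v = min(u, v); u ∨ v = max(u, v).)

0.86

Gödel evaluation:
  ¬B: Gödel ¬ of 0.2 = 0 (operand ≠ 0)
  ¬A: Gödel ¬ of 0.01 = 0 (operand ≠ 0)
  (¬B ∨ ¬A) = max(0, 0) = 0
  ¬C: Gödel ¬ of 0.15 = 0 (operand ≠ 0)
  ((¬B ∨ ¬A) ∨ ¬C) = max(0, 0) = 0
  ¬((¬B ∨ ¬A) ∨ ¬C): Gödel ¬ of 0 = 1 (operand is 0)
  (C ⊃ ¬((¬B ∨ ¬A) ∨ ¬C)): 0.15 ≤ 1, so result = 1
  ¬A: Gödel ¬ of 0.01 = 0 (operand ≠ 0)
  ((C ⊃ ¬((¬B ∨ ¬A) ∨ ¬C)) ∨ ¬A) = max(1, 0) = 1
  ¬C: Gödel ¬ of 0.15 = 0 (operand ≠ 0)
  ¬C: Gödel ¬ of 0.15 = 0 (operand ≠ 0)
  (¬C ∧ ¬C) = min(0, 0) = 0
  (((C ⊃ ¬((¬B ∨ ¬A) ∨ ¬C)) ∨ ¬A) ⊃ (¬C ∧ ¬C)): 1 > 0, so result = 0
  ¬(((C ⊃ ¬((¬B ∨ ¬A) ∨ ¬C)) ∨ ¬A) ⊃ (¬C ∧ ¬C)): Gödel ¬ of 0 = 1 (operand is 0)
  Gödel value = 1
Łukasiewicz evaluation:
  ¬B: Łukasiewicz ¬ gives 1 − 0.2 = 0.8
  ¬A: Łukasiewicz ¬ gives 1 − 0.01 = 0.99
  (¬B ∨ ¬A) = max(0.8, 0.99) = 0.99
  ¬C: Łukasiewicz ¬ gives 1 − 0.15 = 0.85
  ((¬B ∨ ¬A) ∨ ¬C) = max(0.99, 0.85) = 0.99
  ¬((¬B ∨ ¬A) ∨ ¬C): Łukasiewicz ¬ gives 1 − 0.99 = 0.01
  (C ⊃ ¬((¬B ∨ ¬A) ∨ ¬C)): min(1, 1 − 0.15 + 0.01) = 0.86
  ¬A: Łukasiewicz ¬ gives 1 − 0.01 = 0.99
  ((C ⊃ ¬((¬B ∨ ¬A) ∨ ¬C)) ∨ ¬A) = max(0.86, 0.99) = 0.99
  ¬C: Łukasiewicz ¬ gives 1 − 0.15 = 0.85
  ¬C: Łukasiewicz ¬ gives 1 − 0.15 = 0.85
  (¬C ∧ ¬C) = min(0.85, 0.85) = 0.85
  (((C ⊃ ¬((¬B ∨ ¬A) ∨ ¬C)) ∨ ¬A) ⊃ (¬C ∧ ¬C)): min(1, 1 − 0.99 + 0.85) = 0.86
  ¬(((C ⊃ ¬((¬B ∨ ¬A) ∨ ¬C)) ∨ ¬A) ⊃ (¬C ∧ ¬C)): Łukasiewicz ¬ gives 1 − 0.86 = 0.14
  Łukasiewicz value = 0.14
Difference: 1 − 0.14 = 0.86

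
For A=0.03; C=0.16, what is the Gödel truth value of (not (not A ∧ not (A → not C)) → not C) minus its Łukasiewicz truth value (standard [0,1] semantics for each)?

Gödel evaluation:
  not A: Gödel ¬ of 0.03 = 0 (operand ≠ 0)
  not C: Gödel ¬ of 0.16 = 0 (operand ≠ 0)
  (A → not C): 0.03 > 0, so result = 0
  not (A → not C): Gödel ¬ of 0 = 1 (operand is 0)
  (not A ∧ not (A → not C)) = min(0, 1) = 0
  not (not A ∧ not (A → not C)): Gödel ¬ of 0 = 1 (operand is 0)
  not C: Gödel ¬ of 0.16 = 0 (operand ≠ 0)
  (not (not A ∧ not (A → not C)) → not C): 1 > 0, so result = 0
  Gödel value = 0
Łukasiewicz evaluation:
  not A: Łukasiewicz ¬ gives 1 − 0.03 = 0.97
  not C: Łukasiewicz ¬ gives 1 − 0.16 = 0.84
  (A → not C): min(1, 1 − 0.03 + 0.84) = 1
  not (A → not C): Łukasiewicz ¬ gives 1 − 1 = 0
  (not A ∧ not (A → not C)) = min(0.97, 0) = 0
  not (not A ∧ not (A → not C)): Łukasiewicz ¬ gives 1 − 0 = 1
  not C: Łukasiewicz ¬ gives 1 − 0.16 = 0.84
  (not (not A ∧ not (A → not C)) → not C): min(1, 1 − 1 + 0.84) = 0.84
  Łukasiewicz value = 0.84
Difference: 0 − 0.84 = -0.84

-0.84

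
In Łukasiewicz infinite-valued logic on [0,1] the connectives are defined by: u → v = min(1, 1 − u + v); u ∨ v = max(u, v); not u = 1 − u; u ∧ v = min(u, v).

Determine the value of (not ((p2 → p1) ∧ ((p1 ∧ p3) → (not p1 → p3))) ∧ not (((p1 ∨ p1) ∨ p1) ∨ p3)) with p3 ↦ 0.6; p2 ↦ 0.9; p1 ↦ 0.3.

0.40

(p2 → p1): min(1, 1 − 0.9 + 0.3) = 0.4
(p1 ∧ p3) = min(0.3, 0.6) = 0.3
not p1: Łukasiewicz ¬ gives 1 − 0.3 = 0.7
(not p1 → p3): min(1, 1 − 0.7 + 0.6) = 0.9
((p1 ∧ p3) → (not p1 → p3)): min(1, 1 − 0.3 + 0.9) = 1
((p2 → p1) ∧ ((p1 ∧ p3) → (not p1 → p3))) = min(0.4, 1) = 0.4
not ((p2 → p1) ∧ ((p1 ∧ p3) → (not p1 → p3))): Łukasiewicz ¬ gives 1 − 0.4 = 0.6
(p1 ∨ p1) = max(0.3, 0.3) = 0.3
((p1 ∨ p1) ∨ p1) = max(0.3, 0.3) = 0.3
(((p1 ∨ p1) ∨ p1) ∨ p3) = max(0.3, 0.6) = 0.6
not (((p1 ∨ p1) ∨ p1) ∨ p3): Łukasiewicz ¬ gives 1 − 0.6 = 0.4
(not ((p2 → p1) ∧ ((p1 ∧ p3) → (not p1 → p3))) ∧ not (((p1 ∨ p1) ∨ p1) ∨ p3)) = min(0.6, 0.4) = 0.4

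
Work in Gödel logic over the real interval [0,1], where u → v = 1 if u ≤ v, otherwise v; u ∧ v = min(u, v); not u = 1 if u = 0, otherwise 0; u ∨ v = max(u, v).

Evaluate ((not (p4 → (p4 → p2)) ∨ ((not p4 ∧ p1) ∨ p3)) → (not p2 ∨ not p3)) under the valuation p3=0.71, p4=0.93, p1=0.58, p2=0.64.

0.00

(p4 → p2): 0.93 > 0.64, so result = 0.64
(p4 → (p4 → p2)): 0.93 > 0.64, so result = 0.64
not (p4 → (p4 → p2)): Gödel ¬ of 0.64 = 0 (operand ≠ 0)
not p4: Gödel ¬ of 0.93 = 0 (operand ≠ 0)
(not p4 ∧ p1) = min(0, 0.58) = 0
((not p4 ∧ p1) ∨ p3) = max(0, 0.71) = 0.71
(not (p4 → (p4 → p2)) ∨ ((not p4 ∧ p1) ∨ p3)) = max(0, 0.71) = 0.71
not p2: Gödel ¬ of 0.64 = 0 (operand ≠ 0)
not p3: Gödel ¬ of 0.71 = 0 (operand ≠ 0)
(not p2 ∨ not p3) = max(0, 0) = 0
((not (p4 → (p4 → p2)) ∨ ((not p4 ∧ p1) ∨ p3)) → (not p2 ∨ not p3)): 0.71 > 0, so result = 0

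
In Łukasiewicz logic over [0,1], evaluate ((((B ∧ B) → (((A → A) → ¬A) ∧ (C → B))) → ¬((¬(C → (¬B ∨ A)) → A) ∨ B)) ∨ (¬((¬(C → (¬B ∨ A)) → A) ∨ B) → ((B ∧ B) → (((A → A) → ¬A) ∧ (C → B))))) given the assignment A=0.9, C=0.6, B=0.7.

(B ∧ B) = min(0.7, 0.7) = 0.7
(A → A): min(1, 1 − 0.9 + 0.9) = 1
¬A: Łukasiewicz ¬ gives 1 − 0.9 = 0.1
((A → A) → ¬A): min(1, 1 − 1 + 0.1) = 0.1
(C → B): min(1, 1 − 0.6 + 0.7) = 1
(((A → A) → ¬A) ∧ (C → B)) = min(0.1, 1) = 0.1
((B ∧ B) → (((A → A) → ¬A) ∧ (C → B))): min(1, 1 − 0.7 + 0.1) = 0.4
¬B: Łukasiewicz ¬ gives 1 − 0.7 = 0.3
(¬B ∨ A) = max(0.3, 0.9) = 0.9
(C → (¬B ∨ A)): min(1, 1 − 0.6 + 0.9) = 1
¬(C → (¬B ∨ A)): Łukasiewicz ¬ gives 1 − 1 = 0
(¬(C → (¬B ∨ A)) → A): min(1, 1 − 0 + 0.9) = 1
((¬(C → (¬B ∨ A)) → A) ∨ B) = max(1, 0.7) = 1
¬((¬(C → (¬B ∨ A)) → A) ∨ B): Łukasiewicz ¬ gives 1 − 1 = 0
(((B ∧ B) → (((A → A) → ¬A) ∧ (C → B))) → ¬((¬(C → (¬B ∨ A)) → A) ∨ B)): min(1, 1 − 0.4 + 0) = 0.6
¬B: Łukasiewicz ¬ gives 1 − 0.7 = 0.3
(¬B ∨ A) = max(0.3, 0.9) = 0.9
(C → (¬B ∨ A)): min(1, 1 − 0.6 + 0.9) = 1
¬(C → (¬B ∨ A)): Łukasiewicz ¬ gives 1 − 1 = 0
(¬(C → (¬B ∨ A)) → A): min(1, 1 − 0 + 0.9) = 1
((¬(C → (¬B ∨ A)) → A) ∨ B) = max(1, 0.7) = 1
¬((¬(C → (¬B ∨ A)) → A) ∨ B): Łukasiewicz ¬ gives 1 − 1 = 0
(B ∧ B) = min(0.7, 0.7) = 0.7
(A → A): min(1, 1 − 0.9 + 0.9) = 1
¬A: Łukasiewicz ¬ gives 1 − 0.9 = 0.1
((A → A) → ¬A): min(1, 1 − 1 + 0.1) = 0.1
(C → B): min(1, 1 − 0.6 + 0.7) = 1
(((A → A) → ¬A) ∧ (C → B)) = min(0.1, 1) = 0.1
((B ∧ B) → (((A → A) → ¬A) ∧ (C → B))): min(1, 1 − 0.7 + 0.1) = 0.4
(¬((¬(C → (¬B ∨ A)) → A) ∨ B) → ((B ∧ B) → (((A → A) → ¬A) ∧ (C → B)))): min(1, 1 − 0 + 0.4) = 1
((((B ∧ B) → (((A → A) → ¬A) ∧ (C → B))) → ¬((¬(C → (¬B ∨ A)) → A) ∨ B)) ∨ (¬((¬(C → (¬B ∨ A)) → A) ∨ B) → ((B ∧ B) → (((A → A) → ¬A) ∧ (C → B))))) = max(0.6, 1) = 1

1.00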